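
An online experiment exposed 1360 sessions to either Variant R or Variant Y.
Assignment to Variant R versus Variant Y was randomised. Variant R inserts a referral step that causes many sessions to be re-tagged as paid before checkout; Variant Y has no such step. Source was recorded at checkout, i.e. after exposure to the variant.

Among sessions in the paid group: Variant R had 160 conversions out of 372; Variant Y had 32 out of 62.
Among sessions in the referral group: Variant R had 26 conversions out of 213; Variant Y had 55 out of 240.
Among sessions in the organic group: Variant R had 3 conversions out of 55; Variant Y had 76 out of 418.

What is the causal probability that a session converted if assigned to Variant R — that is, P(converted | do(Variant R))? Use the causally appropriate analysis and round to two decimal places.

0.30

Within every traffic source level Variant Y has the higher rate, yet pooled Variant R does — Simpson's reversal.
Stratifying would compare variants among sessions the variants themselves sorted into traffic source groups — a form of selection on an intermediate. The unconditioned pooled rates give the total causal effect.
So P(outcome | do(Variant R)) is just the pooled rate for Variant R: 189/640 = 0.295.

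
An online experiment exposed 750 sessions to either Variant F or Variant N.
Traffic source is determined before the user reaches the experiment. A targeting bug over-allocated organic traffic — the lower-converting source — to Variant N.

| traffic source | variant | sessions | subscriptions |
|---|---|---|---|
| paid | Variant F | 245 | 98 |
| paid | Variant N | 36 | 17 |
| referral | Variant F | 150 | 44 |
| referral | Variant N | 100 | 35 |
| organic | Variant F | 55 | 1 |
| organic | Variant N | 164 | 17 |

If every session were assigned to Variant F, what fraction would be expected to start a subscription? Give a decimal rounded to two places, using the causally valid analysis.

0.25

Traffic source differs across variants for reasons unrelated to any effect of the variant itself, and it separately predicts the outcome — a classic confounder. We must compare within traffic source levels.
Standardising Variant F to the population traffic source mix: 0.375·98/245 + 0.333·44/150 + 0.292·1/55 = 0.253.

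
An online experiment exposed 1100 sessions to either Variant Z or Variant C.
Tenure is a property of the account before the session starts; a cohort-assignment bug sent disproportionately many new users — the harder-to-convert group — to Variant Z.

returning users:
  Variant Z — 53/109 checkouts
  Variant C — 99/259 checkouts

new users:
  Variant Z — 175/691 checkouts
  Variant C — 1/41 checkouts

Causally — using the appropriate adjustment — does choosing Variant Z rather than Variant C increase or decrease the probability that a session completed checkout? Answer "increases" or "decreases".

increases

User tenure differs across variants for reasons unrelated to any effect of the variant itself, and it separately predicts the outcome — a classic confounder. We must compare within user tenure levels.
Within each level — returning users: 48.6% vs 38.2%; new users: 25.3% vs 2.4% — Variant Z is higher every time.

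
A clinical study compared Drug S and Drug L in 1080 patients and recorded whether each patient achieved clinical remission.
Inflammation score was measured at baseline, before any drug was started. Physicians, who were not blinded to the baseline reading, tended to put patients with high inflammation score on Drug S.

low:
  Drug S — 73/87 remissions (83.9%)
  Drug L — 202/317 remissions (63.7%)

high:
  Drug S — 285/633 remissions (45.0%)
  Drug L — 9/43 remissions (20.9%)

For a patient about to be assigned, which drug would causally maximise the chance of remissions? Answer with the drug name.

Within every inflammation score level Drug S has the higher rate, yet pooled Drug L does — Simpson's reversal.
Inflammation score differs across drugs for reasons unrelated to any effect of the drug itself, and it separately predicts the outcome — a classic confounder. We must compare within inflammation score levels.
Within each level — low: 83.9% vs 63.7%; high: 45.0% vs 20.9% — Drug S is higher every time.

Drug S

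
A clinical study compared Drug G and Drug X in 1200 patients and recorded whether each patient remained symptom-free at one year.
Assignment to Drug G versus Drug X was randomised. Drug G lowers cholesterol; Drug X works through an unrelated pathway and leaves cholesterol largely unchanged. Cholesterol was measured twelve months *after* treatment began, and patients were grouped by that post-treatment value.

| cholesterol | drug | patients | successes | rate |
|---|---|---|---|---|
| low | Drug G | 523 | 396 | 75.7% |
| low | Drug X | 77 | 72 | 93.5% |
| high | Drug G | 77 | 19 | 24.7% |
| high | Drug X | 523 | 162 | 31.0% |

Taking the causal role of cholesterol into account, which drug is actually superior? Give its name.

Drug G

Within every cholesterol level Drug X has the higher rate, yet pooled Drug G does — Simpson's reversal.
Cholesterol lies on the pathway drug → cholesterol → outcome, so adjusting for it blocks the indirect effect. For the total causal effect of drug, use the unadjusted pooled rates.
Pooled: Drug G 69.2% vs Drug X 39.0%; Drug G is higher overall.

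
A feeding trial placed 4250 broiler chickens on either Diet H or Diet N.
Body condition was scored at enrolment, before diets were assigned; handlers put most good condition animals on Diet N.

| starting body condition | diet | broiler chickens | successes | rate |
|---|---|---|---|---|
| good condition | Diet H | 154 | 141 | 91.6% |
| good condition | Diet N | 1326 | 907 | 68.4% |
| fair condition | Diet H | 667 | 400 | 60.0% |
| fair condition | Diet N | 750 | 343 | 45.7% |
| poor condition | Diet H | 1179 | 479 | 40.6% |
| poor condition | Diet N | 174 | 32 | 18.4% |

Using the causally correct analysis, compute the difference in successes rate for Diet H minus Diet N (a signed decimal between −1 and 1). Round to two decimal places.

+0.20

Nothing the diet does changes starting body condition; the imbalance is an allocation artefact. With starting body condition also predicting the outcome, the pooled figure is confounded, and the within-stratum comparison is the causal one.
Adjusting over the population distribution of starting body condition: 0.348·(0.916−0.684) + 0.333·(0.600−0.457) + 0.318·(0.406−0.184) = +0.199.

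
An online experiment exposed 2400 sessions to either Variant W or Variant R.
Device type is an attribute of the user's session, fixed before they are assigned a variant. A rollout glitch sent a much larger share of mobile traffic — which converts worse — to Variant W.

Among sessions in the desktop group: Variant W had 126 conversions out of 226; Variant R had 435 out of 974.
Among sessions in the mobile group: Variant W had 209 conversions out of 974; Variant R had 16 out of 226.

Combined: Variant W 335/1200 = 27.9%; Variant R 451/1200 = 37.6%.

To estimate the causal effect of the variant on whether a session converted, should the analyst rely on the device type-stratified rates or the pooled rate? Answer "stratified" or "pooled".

stratified

Device type is set before the variant has any effect — it is not caused by the variant — and it independently drives the outcome. That makes it a confounder, so the causal comparison is within device type levels.
Within each level — desktop: 55.8% vs 44.7%; mobile: 21.5% vs 7.1% — Variant W is higher every time.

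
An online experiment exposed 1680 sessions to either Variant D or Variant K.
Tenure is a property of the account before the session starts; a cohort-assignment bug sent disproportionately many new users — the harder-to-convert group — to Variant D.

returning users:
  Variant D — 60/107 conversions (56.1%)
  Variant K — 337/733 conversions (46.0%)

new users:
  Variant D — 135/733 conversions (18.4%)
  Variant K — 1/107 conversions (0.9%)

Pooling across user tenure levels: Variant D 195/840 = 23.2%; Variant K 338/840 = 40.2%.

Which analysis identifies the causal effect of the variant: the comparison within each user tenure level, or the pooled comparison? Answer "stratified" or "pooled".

stratified

Nothing the variant does changes user tenure; the imbalance is an allocation artefact. With user tenure also predicting the outcome, the pooled figure is confounded, and the within-stratum comparison is the causal one.
Within each level — returning users: 56.1% vs 46.0%; new users: 18.4% vs 0.9% — Variant D is higher every time.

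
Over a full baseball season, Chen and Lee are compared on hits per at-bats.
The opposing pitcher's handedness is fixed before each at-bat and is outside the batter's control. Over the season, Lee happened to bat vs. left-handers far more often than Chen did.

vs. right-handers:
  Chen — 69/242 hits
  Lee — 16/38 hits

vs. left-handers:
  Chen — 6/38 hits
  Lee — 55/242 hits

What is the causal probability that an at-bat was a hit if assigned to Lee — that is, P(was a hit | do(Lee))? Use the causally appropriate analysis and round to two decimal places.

The imbalance in pitcher handedness arose from how at-bats were allocated, not from anything the player did; and pitcher handedness independently affects the outcome. The pooled gap is confounded — condition on pitcher handedness.
Standardising Lee to the population pitcher handedness mix: 0.500·16/38 + 0.500·55/242 = 0.324.

0.32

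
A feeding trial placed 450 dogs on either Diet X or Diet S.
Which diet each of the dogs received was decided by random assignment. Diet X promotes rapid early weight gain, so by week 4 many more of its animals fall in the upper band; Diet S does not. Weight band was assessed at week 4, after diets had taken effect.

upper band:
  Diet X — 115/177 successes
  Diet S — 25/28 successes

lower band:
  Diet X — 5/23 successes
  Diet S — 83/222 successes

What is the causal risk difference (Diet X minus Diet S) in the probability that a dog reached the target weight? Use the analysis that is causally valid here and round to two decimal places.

Within every week-4 weight band level Diet S has the higher rate, yet pooled Diet X does — Simpson's reversal.
Week-4 weight band lies on the pathway diet → week-4 weight band → outcome, so adjusting for it blocks the indirect effect. For the total causal effect of diet, use the unadjusted pooled rates.
The causal difference is the pooled difference: 0.600 − 0.432 = +0.168.

+0.17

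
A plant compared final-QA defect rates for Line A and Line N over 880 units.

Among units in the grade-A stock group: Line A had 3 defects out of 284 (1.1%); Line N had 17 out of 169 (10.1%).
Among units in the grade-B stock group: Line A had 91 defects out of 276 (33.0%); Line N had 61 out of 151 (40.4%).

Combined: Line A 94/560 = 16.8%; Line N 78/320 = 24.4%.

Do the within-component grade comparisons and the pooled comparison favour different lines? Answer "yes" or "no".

no

Within each component grade level (grade-A stock 1.1% vs 10.1%; grade-B stock 33.0% vs 40.4%), Line A has the lower rate every time. Pooled: 16.8% vs 24.4% — Line A has the lower rate overall. They agree.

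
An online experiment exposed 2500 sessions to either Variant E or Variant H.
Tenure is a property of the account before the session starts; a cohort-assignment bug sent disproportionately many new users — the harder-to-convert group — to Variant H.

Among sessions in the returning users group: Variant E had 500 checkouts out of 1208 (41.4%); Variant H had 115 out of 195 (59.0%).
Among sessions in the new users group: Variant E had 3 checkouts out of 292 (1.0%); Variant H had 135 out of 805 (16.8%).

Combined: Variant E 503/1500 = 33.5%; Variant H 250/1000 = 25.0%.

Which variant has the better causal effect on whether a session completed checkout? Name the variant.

The stratified and pooled comparisons disagree (Variant H wins within each user tenure; Variant E wins overall), so the answer turns on the causal role of user tenure.
Here user tenure is a common cause — it drives both which variant a case falls under and the outcome. The crude comparison mixes populations; the stratum-specific rates are the causally relevant ones.
Within each level — returning users: 41.4% vs 59.0%; new users: 1.0% vs 16.8% — Variant H is higher every time.

Variant H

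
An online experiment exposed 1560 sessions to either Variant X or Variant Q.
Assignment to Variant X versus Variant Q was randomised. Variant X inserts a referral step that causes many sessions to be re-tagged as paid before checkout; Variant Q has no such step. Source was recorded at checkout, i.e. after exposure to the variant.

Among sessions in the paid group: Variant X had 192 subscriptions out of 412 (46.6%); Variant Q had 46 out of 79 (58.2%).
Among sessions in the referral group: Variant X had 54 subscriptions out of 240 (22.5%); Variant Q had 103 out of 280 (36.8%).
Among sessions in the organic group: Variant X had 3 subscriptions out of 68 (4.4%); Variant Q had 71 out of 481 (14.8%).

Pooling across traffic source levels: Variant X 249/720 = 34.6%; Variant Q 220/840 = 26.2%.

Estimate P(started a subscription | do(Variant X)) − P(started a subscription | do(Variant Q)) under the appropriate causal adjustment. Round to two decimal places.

+0.08

Variant Q is higher inside every traffic source stratum but Variant X is higher in aggregate. Whether to stratify depends on how traffic source relates to the variant.
Traffic source lies on the pathway variant → traffic source → outcome, so adjusting for it blocks the indirect effect. For the total causal effect of variant, use the unadjusted pooled rates.
The causal difference is the pooled difference: 0.346 − 0.262 = +0.084.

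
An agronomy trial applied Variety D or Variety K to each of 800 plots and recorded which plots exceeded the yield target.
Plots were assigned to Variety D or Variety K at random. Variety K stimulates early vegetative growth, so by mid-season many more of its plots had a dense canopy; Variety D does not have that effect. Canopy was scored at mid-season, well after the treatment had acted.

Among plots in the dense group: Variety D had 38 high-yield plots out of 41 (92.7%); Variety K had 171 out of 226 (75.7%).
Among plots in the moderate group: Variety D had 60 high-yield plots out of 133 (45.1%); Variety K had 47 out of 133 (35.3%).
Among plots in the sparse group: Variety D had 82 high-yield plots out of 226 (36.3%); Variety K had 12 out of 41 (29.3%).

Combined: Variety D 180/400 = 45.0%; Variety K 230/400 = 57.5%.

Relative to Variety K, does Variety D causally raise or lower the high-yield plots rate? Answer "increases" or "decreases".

decreases

The stratified and pooled comparisons disagree (Variety D wins within each mid-season canopy; Variety K wins overall), so the answer turns on the causal role of mid-season canopy.
Stratifying would compare varietys among plots the varietys themselves sorted into mid-season canopy groups — a form of selection on an intermediate. The unconditioned pooled rates give the total causal effect.
Pooled: Variety D 45.0% vs Variety K 57.5%; Variety K is higher overall.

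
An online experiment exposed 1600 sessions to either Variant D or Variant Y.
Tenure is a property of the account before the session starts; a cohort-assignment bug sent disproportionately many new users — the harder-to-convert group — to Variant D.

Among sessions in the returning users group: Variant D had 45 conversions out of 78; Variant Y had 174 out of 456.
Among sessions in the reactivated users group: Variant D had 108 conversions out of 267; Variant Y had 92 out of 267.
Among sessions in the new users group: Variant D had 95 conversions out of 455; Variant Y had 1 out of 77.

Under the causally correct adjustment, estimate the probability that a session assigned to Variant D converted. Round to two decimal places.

Within every user tenure level Variant D has the higher rate, yet pooled Variant Y does — Simpson's reversal.
User tenure satisfies the back-door criterion: it is not a descendant of the variant, and it blocks the spurious path from variant to outcome. Adjusting for it (i.e., using the within-user tenure rates) gives the causal effect.
Standardising Variant D to the population user tenure mix: 0.334·45/78 + 0.334·108/267 + 0.333·95/455 = 0.397.

0.40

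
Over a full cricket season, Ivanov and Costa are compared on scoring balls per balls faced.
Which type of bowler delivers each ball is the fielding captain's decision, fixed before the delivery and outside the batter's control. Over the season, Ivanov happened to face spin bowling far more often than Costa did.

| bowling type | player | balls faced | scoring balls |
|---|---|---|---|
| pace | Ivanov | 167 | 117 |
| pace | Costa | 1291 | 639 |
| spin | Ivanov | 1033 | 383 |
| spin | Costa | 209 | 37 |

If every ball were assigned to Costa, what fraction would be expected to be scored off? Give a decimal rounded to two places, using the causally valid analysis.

The imbalance in bowling type arose from how balls faced were allocated, not from anything the player did; and bowling type independently affects the outcome. The pooled gap is confounded — condition on bowling type.
Standardising Costa to the population bowling type mix: 0.540·639/1291 + 0.460·37/209 = 0.349.

0.35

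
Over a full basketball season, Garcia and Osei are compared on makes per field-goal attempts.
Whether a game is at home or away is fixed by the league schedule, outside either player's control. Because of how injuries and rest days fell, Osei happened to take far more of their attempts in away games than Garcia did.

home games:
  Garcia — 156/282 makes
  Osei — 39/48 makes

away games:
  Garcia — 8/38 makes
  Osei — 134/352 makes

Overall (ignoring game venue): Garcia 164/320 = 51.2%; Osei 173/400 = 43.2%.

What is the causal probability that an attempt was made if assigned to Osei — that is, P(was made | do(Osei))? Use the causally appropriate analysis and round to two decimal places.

The game venue-specific comparison favours Osei throughout, but the pooled figures favour Garcia. The question is whether to condition on game venue.
Here game venue is a common cause — it drives both which player a case falls under and the outcome. The crude comparison mixes populations; the stratum-specific rates are the causally relevant ones.
Standardising Osei to the population game venue mix: 0.458·39/48 + 0.542·134/352 = 0.579.

0.58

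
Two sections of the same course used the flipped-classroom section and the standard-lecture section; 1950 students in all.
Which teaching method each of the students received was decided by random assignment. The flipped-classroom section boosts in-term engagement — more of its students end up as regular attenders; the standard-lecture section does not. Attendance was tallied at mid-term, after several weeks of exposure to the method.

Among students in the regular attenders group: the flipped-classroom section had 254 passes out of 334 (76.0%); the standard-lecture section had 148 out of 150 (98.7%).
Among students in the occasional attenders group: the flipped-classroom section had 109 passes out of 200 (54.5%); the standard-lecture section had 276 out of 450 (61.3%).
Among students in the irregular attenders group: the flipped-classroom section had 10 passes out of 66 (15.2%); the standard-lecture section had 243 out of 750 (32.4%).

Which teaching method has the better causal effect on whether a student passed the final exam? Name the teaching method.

the flipped-classroom section

Mid-term attendance lies on the pathway teaching method → mid-term attendance → outcome, so adjusting for it blocks the indirect effect. For the total causal effect of teaching method, use the unadjusted pooled rates.
Pooled: the flipped-classroom section 62.2% vs the standard-lecture section 49.4%; the flipped-classroom section is higher overall.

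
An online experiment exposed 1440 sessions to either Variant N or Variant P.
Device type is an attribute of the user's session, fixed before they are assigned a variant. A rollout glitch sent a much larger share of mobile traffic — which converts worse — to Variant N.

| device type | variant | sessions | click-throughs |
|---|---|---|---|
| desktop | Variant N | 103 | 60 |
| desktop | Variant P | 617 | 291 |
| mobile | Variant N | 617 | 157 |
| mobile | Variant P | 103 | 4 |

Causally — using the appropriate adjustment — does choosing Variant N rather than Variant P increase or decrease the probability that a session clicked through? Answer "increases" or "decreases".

increases

Device type is set before the variant has any effect — it is not caused by the variant — and it independently drives the outcome. That makes it a confounder, so the causal comparison is within device type levels.
Within each level — desktop: 58.3% vs 47.2%; mobile: 25.4% vs 3.9% — Variant N is higher every time.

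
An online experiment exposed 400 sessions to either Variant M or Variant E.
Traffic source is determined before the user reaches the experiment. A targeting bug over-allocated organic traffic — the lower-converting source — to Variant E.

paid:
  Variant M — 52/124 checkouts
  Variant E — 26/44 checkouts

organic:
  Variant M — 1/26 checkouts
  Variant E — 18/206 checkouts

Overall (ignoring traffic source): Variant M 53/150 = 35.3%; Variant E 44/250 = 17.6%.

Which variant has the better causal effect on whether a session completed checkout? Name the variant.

Variant E

The traffic source-specific comparison favours Variant E throughout, but the pooled figures favour Variant M. The question is whether to condition on traffic source.
Since traffic source is a pre-existing factor (not a product of the variant) and it affects the outcome on its own, it is a confounder. The stratified rates, not the pooled rate, identify the causal effect.
Within each level — paid: 41.9% vs 59.1%; organic: 3.8% vs 8.7% — Variant E is higher every time.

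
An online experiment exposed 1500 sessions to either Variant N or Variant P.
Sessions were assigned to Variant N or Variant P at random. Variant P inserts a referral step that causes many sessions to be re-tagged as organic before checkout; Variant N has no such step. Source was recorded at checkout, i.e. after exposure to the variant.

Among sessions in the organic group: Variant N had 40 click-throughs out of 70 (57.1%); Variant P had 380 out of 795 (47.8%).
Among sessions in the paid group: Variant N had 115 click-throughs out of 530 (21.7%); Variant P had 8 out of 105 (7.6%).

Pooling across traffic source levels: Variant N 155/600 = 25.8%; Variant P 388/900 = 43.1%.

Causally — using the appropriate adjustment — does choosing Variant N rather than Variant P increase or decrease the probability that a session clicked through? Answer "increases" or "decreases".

decreases

Traffic source is recorded after the variant and is itself shifted by it — it sits on the causal path from variant to outcome. Conditioning on a mediator would strip out part of the effect we want; the pooled comparison gives the total causal effect.
Pooled: Variant N 25.8% vs Variant P 43.1%; Variant P is higher overall.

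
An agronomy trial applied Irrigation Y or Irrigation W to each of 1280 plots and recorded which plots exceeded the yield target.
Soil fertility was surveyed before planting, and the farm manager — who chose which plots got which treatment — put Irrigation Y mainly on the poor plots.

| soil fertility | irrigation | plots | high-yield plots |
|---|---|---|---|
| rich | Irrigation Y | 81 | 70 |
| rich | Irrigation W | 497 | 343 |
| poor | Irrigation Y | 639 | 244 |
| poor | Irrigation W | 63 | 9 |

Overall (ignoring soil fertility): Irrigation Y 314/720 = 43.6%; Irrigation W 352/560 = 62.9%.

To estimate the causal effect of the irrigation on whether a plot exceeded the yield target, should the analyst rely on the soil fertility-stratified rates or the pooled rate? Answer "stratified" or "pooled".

Within every soil fertility level Irrigation Y has the higher rate, yet pooled Irrigation W does — Simpson's reversal.
Soil fertility satisfies the back-door criterion: it is not a descendant of the irrigation, and it blocks the spurious path from irrigation to outcome. Adjusting for it (i.e., using the within-soil fertility rates) gives the causal effect.
Within each level — rich: 86.4% vs 69.0%; poor: 38.2% vs 14.3% — Irrigation Y is higher every time.

stratified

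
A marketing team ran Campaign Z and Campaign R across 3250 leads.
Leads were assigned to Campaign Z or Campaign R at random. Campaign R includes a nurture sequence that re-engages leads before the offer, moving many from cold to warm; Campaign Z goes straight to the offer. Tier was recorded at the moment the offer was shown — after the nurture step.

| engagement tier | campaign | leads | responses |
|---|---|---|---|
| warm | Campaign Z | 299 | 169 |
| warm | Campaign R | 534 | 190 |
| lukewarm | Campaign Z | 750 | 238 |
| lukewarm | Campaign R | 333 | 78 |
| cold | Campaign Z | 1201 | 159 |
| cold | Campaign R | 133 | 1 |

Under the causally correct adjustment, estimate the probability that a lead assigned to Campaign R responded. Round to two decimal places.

The stratified and pooled comparisons disagree (Campaign Z wins within each engagement tier; Campaign R wins overall), so the answer turns on the causal role of engagement tier.
Engagement tier is recorded after the campaign and is itself shifted by it — it sits on the causal path from campaign to outcome. Conditioning on a mediator would strip out part of the effect we want; the pooled comparison gives the total causal effect.
So P(outcome | do(Campaign R)) is just the pooled rate for Campaign R: 269/1000 = 0.269.

0.27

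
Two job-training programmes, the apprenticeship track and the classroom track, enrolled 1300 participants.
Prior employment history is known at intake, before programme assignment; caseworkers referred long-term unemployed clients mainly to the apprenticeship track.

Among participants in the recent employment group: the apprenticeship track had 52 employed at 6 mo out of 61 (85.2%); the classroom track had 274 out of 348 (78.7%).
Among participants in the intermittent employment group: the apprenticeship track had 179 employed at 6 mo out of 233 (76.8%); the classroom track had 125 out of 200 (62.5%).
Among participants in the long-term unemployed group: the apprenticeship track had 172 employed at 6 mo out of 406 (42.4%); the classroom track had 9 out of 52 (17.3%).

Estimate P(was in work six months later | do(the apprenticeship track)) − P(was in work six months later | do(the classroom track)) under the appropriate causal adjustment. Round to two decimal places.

+0.16

The stratified and pooled comparisons disagree (the apprenticeship track wins within each prior employment history; the classroom track wins overall), so the answer turns on the causal role of prior employment history.
Prior employment history is set before the programme has any effect — it is not caused by the programme — and it independently drives the outcome. That makes it a confounder, so the causal comparison is within prior employment history levels.
Adjusting over the population distribution of prior employment history: 0.315·(0.852−0.787) + 0.333·(0.768−0.625) + 0.352·(0.424−0.173) = +0.156.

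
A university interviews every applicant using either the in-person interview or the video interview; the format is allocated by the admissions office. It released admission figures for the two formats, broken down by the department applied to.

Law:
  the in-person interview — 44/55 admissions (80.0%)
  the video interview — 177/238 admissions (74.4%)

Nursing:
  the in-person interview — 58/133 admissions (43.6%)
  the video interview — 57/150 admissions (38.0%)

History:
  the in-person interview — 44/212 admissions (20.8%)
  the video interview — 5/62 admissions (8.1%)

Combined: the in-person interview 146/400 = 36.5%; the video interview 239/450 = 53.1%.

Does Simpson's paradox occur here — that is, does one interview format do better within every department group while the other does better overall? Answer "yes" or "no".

yes

Within each department level (Law 80.0% vs 74.4%; Nursing 43.6% vs 38.0%; History 20.8% vs 8.1%), the in-person interview has the higher rate every time. Pooled: 36.5% vs 53.1% — the video interview has the higher rate overall. The two comparisons disagree.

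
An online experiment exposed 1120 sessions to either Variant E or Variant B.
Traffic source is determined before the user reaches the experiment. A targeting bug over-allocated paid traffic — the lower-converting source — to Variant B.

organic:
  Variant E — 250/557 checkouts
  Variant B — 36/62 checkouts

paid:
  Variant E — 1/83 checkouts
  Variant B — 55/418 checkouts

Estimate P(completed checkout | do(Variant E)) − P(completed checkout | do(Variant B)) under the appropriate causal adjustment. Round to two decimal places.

Nothing the variant does changes traffic source; the imbalance is an allocation artefact. With traffic source also predicting the outcome, the pooled figure is confounded, and the within-stratum comparison is the causal one.
Adjusting over the population distribution of traffic source: 0.553·(0.449−0.581) + 0.447·(0.012−0.132) = -0.126.

-0.13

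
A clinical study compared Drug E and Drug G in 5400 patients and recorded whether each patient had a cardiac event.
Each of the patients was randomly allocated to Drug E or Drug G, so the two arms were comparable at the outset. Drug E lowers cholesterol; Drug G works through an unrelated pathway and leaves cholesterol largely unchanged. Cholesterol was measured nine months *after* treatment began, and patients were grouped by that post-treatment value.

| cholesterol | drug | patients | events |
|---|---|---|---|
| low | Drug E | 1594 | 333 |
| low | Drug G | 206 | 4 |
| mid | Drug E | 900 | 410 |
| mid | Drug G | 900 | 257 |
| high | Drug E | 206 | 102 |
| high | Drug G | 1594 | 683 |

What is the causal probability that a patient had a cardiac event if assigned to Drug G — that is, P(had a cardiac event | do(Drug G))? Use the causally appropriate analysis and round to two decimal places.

0.35

The stratified and pooled comparisons disagree (Drug G wins within each cholesterol; Drug E wins overall), so the answer turns on the causal role of cholesterol.
Cholesterol is downstream of the drug. One should not condition on a consequence of treatment, so the overall rates are the right comparison.
So P(outcome | do(Drug G)) is just the pooled rate for Drug G: 944/2700 = 0.350.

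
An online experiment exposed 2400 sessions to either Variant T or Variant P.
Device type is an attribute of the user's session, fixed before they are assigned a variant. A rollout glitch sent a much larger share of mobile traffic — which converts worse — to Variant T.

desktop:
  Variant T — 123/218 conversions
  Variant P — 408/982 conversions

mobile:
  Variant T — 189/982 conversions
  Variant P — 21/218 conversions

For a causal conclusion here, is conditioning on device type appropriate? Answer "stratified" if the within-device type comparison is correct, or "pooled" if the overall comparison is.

stratified

Variant T is higher inside every device type stratum but Variant P is higher in aggregate. Whether to stratify depends on how device type relates to the variant.
Here device type is a common cause — it drives both which variant a case falls under and the outcome. The crude comparison mixes populations; the stratum-specific rates are the causally relevant ones.
Within each level — desktop: 56.4% vs 41.5%; mobile: 19.2% vs 9.6% — Variant T is higher every time.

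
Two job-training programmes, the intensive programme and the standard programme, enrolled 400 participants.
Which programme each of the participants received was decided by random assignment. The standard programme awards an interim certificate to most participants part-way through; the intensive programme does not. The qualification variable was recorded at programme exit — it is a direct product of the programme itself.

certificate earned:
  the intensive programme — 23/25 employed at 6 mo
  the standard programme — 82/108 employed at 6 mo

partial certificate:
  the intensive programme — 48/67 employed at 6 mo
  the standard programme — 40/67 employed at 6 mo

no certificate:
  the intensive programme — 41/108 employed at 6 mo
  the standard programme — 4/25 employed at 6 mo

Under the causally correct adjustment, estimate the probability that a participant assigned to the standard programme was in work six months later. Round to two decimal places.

0.63

The qualification attained during the programme-specific comparison favours the intensive programme throughout, but the pooled figures favour the standard programme. The question is whether to condition on qualification attained during the programme.
Qualification attained during the programme is downstream of the programme. One should not condition on a consequence of treatment, so the overall rates are the right comparison.
So P(outcome | do(the standard programme)) is just the pooled rate for the standard programme: 126/200 = 0.630.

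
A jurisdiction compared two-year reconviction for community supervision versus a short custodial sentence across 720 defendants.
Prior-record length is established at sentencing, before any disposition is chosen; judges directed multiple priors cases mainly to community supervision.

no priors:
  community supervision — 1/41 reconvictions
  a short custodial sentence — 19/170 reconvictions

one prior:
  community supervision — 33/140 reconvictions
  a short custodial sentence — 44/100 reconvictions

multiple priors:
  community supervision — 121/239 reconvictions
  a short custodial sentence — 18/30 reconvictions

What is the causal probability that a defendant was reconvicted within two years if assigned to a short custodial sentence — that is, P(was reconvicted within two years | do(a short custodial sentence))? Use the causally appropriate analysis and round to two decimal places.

0.40

The prior-record length-specific comparison favours community supervision throughout, but the pooled figures favour a short custodial sentence. The question is whether to condition on prior-record length.
Since prior-record length is a pre-existing factor (not a product of the disposition) and it affects the outcome on its own, it is a confounder. The stratified rates, not the pooled rate, identify the causal effect.
Standardising a short custodial sentence to the population prior-record length mix: 0.293·19/170 + 0.333·44/100 + 0.374·18/30 = 0.404.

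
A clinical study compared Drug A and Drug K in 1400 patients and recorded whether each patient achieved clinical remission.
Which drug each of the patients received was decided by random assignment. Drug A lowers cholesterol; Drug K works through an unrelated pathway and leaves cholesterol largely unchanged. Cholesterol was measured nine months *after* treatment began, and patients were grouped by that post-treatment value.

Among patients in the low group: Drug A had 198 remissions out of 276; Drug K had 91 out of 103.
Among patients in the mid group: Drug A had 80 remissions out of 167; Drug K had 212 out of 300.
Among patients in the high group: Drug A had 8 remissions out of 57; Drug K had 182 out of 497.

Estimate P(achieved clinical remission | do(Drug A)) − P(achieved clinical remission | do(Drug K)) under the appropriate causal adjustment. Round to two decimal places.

+0.03

The cholesterol-specific comparison favours Drug K throughout, but the pooled figures favour Drug A. The question is whether to condition on cholesterol.
Cholesterol lies on the pathway drug → cholesterol → outcome, so adjusting for it blocks the indirect effect. For the total causal effect of drug, use the unadjusted pooled rates.
The causal difference is the pooled difference: 0.572 − 0.539 = +0.033.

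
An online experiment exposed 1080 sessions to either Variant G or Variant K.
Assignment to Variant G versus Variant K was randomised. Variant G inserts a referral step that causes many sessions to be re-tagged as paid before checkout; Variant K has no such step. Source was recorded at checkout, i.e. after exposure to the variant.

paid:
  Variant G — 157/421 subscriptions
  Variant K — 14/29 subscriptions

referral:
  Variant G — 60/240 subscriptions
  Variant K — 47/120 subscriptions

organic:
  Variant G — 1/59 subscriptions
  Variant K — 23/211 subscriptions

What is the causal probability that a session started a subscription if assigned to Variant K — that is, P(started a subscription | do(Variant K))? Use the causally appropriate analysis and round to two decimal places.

0.23

The stratified and pooled comparisons disagree (Variant K wins within each traffic source; Variant G wins overall), so the answer turns on the causal role of traffic source.
Traffic source is recorded after the variant and is itself shifted by it — it sits on the causal path from variant to outcome. Conditioning on a mediator would strip out part of the effect we want; the pooled comparison gives the total causal effect.
So P(outcome | do(Variant K)) is just the pooled rate for Variant K: 84/360 = 0.233.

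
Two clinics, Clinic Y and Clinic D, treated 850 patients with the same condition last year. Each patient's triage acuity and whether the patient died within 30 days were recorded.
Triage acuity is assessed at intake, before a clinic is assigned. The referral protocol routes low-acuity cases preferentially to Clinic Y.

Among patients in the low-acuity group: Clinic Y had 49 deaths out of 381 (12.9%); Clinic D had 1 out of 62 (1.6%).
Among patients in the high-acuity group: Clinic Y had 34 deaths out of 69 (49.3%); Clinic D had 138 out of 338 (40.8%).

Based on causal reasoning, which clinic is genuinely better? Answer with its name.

Clinic D

Clinic D is lower inside every triage acuity stratum but Clinic Y is lower in aggregate. Whether to stratify depends on how triage acuity relates to the clinic.
Triage acuity differs across clinics for reasons unrelated to any effect of the clinic itself, and it separately predicts the outcome — a classic confounder. We must compare within triage acuity levels.
Within each level — low-acuity: 12.9% vs 1.6%; high-acuity: 49.3% vs 40.8% — Clinic D is lower every time.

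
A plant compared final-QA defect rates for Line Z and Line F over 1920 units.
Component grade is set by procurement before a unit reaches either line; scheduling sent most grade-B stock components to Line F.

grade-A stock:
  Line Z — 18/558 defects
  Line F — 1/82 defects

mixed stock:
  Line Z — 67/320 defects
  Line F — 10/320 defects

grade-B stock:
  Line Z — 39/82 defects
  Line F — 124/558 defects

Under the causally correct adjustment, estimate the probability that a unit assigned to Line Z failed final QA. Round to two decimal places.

Component grade satisfies the back-door criterion: it is not a descendant of the line, and it blocks the spurious path from line to outcome. Adjusting for it (i.e., using the within-component grade rates) gives the causal effect.
Standardising Line Z to the population component grade mix: 0.333·18/558 + 0.333·67/320 + 0.333·39/82 = 0.239.

0.24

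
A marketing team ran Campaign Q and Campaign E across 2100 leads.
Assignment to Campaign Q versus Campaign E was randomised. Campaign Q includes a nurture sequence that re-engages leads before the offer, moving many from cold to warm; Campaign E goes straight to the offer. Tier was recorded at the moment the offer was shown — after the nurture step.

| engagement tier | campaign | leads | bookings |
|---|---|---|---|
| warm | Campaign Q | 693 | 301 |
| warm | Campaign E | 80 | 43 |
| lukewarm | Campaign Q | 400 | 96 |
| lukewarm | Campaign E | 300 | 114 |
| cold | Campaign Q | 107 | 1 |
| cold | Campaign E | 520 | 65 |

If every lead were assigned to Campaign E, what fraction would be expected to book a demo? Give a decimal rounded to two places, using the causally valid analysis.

Engagement tier is downstream of the campaign. One should not condition on a consequence of treatment, so the overall rates are the right comparison.
So P(outcome | do(Campaign E)) is just the pooled rate for Campaign E: 222/900 = 0.247.

0.25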